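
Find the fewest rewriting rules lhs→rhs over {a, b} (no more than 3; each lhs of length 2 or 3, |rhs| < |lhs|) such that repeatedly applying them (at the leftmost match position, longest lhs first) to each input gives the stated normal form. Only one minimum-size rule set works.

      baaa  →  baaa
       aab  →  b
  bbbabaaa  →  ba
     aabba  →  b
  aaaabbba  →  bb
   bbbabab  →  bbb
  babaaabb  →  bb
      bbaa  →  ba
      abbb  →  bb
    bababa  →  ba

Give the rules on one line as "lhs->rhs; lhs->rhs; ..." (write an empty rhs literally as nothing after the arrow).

  | baaa
  | aab => b
  | bbbabaaa => bbbaaa => bbaa => ba
  | aabba => bba => b

aab->b; ab->; bba->b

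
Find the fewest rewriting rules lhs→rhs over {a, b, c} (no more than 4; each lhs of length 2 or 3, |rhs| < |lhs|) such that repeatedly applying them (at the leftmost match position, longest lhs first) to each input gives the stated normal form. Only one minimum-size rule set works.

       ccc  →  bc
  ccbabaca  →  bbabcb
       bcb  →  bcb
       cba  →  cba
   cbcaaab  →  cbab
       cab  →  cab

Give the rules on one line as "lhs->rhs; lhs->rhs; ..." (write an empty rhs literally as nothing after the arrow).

  | ccc => bc
  | ccbabaca => bbabaca => bbabcb
  | bcb
  | cba

aca->cb; caa->; cc->b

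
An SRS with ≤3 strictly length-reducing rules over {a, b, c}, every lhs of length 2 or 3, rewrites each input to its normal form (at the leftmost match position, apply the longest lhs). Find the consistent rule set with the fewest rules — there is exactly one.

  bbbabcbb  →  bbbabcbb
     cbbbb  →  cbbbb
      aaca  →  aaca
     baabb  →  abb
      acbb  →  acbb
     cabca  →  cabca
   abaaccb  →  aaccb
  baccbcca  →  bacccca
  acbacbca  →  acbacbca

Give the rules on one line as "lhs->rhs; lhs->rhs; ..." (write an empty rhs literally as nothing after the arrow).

baa->a; bcc->cc

  | bbbabcbb
  | cbbbb
  | aaca
  | baabb => abb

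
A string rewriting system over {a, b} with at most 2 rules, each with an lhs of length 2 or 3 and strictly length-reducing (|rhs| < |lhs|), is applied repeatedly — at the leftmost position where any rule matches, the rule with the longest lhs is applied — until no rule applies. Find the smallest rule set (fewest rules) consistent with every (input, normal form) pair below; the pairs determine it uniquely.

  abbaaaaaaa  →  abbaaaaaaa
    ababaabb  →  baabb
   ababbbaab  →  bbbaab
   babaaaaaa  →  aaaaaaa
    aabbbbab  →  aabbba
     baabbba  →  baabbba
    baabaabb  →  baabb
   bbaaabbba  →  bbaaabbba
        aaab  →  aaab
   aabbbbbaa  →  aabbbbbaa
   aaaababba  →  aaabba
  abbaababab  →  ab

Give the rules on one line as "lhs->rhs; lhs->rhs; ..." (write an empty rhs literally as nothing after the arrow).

  | abbaaaaaaa
  | ababaabb => baabb
  | ababbbaab => bbbaab
  | babaaaaaa => aaaaaaa

aba->; bab->a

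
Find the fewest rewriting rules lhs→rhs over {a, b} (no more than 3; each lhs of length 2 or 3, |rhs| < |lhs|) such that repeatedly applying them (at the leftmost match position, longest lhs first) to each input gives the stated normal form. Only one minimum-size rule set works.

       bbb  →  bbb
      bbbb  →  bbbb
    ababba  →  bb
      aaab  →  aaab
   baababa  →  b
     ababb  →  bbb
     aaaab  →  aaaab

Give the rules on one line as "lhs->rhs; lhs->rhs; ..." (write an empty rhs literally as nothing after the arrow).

aba->b; ba->

  | bbb
  | bbbb
  | ababba => bbba => bb
  | aaab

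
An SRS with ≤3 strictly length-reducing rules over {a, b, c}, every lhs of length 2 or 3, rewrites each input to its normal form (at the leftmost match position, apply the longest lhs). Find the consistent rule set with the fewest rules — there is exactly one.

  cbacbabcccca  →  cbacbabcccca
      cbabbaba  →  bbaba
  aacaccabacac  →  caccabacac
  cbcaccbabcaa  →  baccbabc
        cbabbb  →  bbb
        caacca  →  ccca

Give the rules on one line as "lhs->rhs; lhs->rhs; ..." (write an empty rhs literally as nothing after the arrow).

  | cbacbabcccca
  | cbabbaba => cbcbaba => bbaba
  | aacaccabacac => caccabacac
  | cbcaccbabcaa => baccbabcaa => baccbabc

aa->; abb->cb; cbc->b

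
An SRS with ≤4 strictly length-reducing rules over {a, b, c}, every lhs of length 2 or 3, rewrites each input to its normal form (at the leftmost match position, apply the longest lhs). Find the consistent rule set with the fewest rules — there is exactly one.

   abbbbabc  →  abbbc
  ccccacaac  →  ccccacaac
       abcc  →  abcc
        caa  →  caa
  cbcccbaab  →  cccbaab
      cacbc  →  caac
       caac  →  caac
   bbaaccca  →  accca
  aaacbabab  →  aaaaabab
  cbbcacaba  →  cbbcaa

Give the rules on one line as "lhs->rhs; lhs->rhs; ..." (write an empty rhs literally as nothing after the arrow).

  | abbbbabc => abbbc
  | ccccacaac
  | abcc
  | caa

acb->aa; bba->; cab->; cbc->c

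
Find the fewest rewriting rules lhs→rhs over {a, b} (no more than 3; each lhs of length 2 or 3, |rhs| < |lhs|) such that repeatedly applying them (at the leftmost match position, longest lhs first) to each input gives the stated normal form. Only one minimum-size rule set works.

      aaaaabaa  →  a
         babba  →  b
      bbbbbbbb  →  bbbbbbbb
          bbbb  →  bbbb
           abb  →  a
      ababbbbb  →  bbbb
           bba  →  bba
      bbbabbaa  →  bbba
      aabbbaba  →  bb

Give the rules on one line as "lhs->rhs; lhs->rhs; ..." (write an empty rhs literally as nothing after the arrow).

  | aaaaabaa => aaabaa => abaa => aaa => a
  | babba => baba => baa => b
  | bbbbbbbb
  | bbbb

aa->; aab->; ab->a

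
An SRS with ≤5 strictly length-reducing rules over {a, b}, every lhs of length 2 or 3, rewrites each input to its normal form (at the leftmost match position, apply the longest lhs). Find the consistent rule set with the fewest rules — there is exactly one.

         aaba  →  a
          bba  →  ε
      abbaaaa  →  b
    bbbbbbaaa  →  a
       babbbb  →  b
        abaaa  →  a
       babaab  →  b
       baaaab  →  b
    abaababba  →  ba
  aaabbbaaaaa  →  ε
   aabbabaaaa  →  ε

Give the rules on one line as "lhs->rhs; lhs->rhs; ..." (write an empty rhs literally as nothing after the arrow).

aa->; aab->aa; ab->; bb->a

  | aaba => aaa => a
  | bba => aa => ε
  | abbaaaa => baaaa => baa => b
  | bbbbbbaaa => abbbbaaa => bbbaaa => abaaa => aaa => a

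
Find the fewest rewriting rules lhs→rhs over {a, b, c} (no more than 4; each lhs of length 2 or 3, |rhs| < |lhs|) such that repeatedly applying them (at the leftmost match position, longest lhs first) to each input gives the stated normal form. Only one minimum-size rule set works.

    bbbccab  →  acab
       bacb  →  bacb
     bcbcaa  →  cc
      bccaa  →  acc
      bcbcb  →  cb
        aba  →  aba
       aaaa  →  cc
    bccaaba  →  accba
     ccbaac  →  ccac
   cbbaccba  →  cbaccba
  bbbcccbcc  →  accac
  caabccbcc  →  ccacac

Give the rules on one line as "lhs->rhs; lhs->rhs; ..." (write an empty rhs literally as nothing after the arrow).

  | bbbccab => bbccab => bccab => acab
  | bacb
  | bcbcaa => abcaa => aaaa => caa => cc
  | bccaa => acaa => acc

aa->c; bb->b; bc->a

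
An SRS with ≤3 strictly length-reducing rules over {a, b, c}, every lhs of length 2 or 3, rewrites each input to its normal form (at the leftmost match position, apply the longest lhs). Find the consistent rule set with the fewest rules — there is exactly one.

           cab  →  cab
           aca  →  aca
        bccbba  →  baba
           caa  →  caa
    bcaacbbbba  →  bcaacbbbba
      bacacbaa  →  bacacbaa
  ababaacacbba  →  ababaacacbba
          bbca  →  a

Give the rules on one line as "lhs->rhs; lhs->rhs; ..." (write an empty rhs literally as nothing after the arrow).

  | cab
  | aca
  | bccbba => baba
  | caa

bbc->; ccb->a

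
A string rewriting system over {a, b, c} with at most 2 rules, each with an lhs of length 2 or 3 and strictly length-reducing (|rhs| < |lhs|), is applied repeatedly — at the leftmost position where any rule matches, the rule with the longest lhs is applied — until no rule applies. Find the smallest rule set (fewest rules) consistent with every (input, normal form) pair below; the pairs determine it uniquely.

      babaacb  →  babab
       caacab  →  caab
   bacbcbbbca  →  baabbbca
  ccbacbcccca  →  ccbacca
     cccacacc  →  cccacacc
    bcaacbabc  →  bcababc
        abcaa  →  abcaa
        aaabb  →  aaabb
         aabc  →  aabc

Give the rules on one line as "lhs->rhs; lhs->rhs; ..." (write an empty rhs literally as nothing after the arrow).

  | babaacb => babab
  | caacab => caab
  | bacbcbbbca => baabbbca
  | ccbacbcccca => ccbaaccca => ccbacca

aac->a; cbc->a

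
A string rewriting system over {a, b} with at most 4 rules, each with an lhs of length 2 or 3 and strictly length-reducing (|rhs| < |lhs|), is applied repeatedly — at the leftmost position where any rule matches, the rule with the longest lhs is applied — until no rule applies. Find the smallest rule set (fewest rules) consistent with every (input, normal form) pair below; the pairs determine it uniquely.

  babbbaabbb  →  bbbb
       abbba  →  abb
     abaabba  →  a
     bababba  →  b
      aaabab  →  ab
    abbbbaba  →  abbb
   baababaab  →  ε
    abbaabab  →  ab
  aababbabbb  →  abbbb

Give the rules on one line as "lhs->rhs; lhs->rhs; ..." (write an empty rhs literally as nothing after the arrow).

  | babbbaabbb => bbbaabbb => bbabbb => bbbb
  | abbba => abb
  | abaabba => aabba => aaba => aaa => a
  | bababba => babba => bba => b

aa->; aab->aa; ba->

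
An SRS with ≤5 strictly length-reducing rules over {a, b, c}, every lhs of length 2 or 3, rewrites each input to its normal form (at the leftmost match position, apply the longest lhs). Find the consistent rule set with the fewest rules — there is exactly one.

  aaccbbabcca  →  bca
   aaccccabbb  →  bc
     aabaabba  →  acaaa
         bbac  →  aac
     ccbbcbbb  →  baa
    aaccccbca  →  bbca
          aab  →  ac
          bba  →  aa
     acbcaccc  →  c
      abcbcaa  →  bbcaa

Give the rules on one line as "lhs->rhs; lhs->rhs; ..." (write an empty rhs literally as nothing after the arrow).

ab->c; bba->aa; cb->a; cc->b

  | aaccbbabcca => aabbbabcca => acbbabcca => aababcca => acabcca => acccca => abcca => ccca => bca
  | aaccccabbb => aabccabbb => acccabbb => abcabbb => ccabbb => babbb => bcbb => bab => bc
  | aabaabba => acaabba => acacba => acaaa
  | bbac => aac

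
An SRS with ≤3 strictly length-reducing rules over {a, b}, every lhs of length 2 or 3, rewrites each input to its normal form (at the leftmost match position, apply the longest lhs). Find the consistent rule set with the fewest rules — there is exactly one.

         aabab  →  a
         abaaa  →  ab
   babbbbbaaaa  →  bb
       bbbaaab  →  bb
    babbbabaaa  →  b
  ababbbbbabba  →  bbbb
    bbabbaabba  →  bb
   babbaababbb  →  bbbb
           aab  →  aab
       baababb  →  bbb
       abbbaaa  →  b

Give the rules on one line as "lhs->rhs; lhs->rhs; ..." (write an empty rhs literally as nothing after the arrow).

abb->; ba->b; bba->b

  | aabab => aabb => a
  | abaaa => abaa => aba => ab
  | babbbbbaaaa => bbbbbbaaaa => bbbbbaaa => bbbbaa => bbba => bb
  | bbbaaab => bbaab => bab => bb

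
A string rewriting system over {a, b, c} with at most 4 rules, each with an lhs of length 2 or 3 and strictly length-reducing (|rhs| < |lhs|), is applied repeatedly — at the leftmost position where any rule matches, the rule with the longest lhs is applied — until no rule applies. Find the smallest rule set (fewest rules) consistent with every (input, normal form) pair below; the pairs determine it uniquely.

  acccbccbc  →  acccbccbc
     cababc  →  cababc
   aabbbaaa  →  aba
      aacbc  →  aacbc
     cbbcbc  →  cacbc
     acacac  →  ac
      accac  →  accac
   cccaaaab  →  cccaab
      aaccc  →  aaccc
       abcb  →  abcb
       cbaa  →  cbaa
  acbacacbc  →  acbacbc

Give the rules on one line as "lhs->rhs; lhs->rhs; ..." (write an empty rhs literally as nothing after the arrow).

aaa->a; aca->a; bb->a

  | acccbccbc
  | cababc
  | aabbbaaa => aaabaaa => abaaa => aba
  | aacbc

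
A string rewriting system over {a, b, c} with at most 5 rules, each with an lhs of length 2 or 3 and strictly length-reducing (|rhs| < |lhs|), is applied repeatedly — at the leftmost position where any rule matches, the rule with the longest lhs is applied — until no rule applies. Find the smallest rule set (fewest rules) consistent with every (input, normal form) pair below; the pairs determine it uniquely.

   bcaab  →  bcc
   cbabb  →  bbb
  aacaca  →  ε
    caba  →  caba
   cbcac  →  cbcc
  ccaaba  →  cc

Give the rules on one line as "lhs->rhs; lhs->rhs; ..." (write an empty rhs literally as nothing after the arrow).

  | bcaab => bcac => bcc
  | cbabb => bbb
  | aacaca => aca => ε
  | caba

aab->ac; ac->c; aca->; cba->b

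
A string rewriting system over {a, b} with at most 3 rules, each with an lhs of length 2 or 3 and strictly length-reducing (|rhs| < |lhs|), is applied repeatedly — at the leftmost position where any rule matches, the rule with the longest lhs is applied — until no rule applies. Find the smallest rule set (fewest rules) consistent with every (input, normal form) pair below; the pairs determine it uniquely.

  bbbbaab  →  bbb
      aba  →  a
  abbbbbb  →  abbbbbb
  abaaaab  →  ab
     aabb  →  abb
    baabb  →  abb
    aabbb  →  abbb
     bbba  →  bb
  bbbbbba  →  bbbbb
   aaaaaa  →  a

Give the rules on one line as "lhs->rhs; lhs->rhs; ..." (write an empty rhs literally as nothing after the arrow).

aa->a; ba->

  | bbbbaab => bbbab => bbb
  | aba => a
  | abbbbbb
  | abaaaab => aaaab => aaab => aab => ab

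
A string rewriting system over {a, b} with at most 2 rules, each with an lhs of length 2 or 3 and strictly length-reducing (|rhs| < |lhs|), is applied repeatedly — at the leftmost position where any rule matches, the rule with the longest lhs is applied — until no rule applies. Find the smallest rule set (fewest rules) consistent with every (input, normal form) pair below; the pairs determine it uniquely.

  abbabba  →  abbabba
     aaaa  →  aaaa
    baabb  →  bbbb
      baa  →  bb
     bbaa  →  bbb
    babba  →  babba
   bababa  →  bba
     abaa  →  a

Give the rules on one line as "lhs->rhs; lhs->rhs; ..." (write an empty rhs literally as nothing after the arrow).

  | abbabba
  | aaaa
  | baabb => bbbb
  | baa => bb

aba->; baa->bb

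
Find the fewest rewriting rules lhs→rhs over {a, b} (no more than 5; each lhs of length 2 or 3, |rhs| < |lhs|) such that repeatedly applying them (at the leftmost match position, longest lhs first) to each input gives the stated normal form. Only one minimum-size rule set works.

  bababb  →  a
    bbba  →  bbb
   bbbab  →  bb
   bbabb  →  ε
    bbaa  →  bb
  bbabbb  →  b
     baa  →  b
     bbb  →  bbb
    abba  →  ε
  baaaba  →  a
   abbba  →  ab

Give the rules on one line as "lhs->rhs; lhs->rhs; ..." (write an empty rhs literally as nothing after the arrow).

aa->; abb->a; ba->b; bab->aa

  | bababb => aaabb => abb => a
  | bbba => bbb
  | bbbab => bbaa => bba => bb
  | bbabb => baab => bab => aa => ε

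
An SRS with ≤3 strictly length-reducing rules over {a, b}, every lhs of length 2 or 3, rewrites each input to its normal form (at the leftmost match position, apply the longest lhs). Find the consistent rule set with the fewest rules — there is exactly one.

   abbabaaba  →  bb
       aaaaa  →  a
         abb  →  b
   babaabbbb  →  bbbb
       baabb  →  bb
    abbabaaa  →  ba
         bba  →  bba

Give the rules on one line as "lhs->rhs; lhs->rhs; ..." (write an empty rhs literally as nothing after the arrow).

  | abbabaaba => babaaba => baaba => bbaa => bb
  | aaaaa => aaa => a
  | abb => b
  | babaabbbb => baabbbb => bbabbb => bbbb

aa->; aab->ba; ab->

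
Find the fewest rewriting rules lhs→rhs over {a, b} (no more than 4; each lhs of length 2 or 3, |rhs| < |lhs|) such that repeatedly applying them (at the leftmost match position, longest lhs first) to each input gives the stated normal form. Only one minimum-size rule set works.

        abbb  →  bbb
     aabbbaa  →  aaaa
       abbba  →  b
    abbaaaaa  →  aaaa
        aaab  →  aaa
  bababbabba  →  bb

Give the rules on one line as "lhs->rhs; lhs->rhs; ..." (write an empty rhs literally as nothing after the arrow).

aab->aa; abb->bb; bba->

  | abbb => bbb
  | aabbbaa => aabbaa => aabaa => aaaa
  | abbba => bbba => b
  | abbaaaaa => bbaaaaa => aaaa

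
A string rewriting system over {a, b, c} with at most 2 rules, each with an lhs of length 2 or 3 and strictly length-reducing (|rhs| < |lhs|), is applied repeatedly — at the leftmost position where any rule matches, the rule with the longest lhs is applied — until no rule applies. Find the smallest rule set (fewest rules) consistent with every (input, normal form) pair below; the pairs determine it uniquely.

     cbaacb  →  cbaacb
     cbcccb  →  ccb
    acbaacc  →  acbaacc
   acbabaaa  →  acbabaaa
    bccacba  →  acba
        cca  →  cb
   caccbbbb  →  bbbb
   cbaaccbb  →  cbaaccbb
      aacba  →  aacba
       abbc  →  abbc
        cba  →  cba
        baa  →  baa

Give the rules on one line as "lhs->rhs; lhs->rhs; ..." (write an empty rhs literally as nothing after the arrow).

bcc->; ca->b

  | cbaacb
  | cbcccb => ccb
  | acbaacc
  | acbabaaa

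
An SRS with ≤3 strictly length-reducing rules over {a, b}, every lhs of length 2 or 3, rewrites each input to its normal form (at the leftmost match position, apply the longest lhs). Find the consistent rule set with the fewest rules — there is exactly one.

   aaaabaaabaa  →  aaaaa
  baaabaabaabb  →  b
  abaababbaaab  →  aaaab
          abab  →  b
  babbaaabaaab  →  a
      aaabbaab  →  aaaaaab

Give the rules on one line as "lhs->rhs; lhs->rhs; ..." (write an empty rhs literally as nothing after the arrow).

aba->; baa->b; bb->a

  | aaaabaaabaa => aaaaabaa => aaaaa
  | baaabaabaabb => babaabaabb => babaabb => babb => baa => b
  | abaababbaaab => ababbaaab => bbaaab => aaaab
  | abab => b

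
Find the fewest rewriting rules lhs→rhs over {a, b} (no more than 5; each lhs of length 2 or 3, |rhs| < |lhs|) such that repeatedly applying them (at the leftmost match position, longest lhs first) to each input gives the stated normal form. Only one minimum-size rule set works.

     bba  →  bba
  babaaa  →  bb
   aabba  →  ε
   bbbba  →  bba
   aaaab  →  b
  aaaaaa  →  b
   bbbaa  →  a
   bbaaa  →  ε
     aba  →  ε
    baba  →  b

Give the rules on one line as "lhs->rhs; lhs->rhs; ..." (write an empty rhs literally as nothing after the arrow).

  | bba
  | babaaa => baa => bb
  | aabba => bbba => aba => ε
  | bbbba => abba => bba

aa->b; ab->b; aba->; bbb->ab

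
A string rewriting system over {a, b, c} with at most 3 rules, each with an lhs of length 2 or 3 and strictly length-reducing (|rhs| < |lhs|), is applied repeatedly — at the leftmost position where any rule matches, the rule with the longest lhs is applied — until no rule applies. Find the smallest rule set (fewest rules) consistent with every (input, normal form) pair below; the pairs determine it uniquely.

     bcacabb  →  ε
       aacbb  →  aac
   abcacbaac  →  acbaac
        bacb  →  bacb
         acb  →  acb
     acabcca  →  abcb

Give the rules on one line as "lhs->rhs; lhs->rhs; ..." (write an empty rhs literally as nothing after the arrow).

  | bcacabb => bbcabb => cabb => bb => ε
  | aacbb => aac
  | abcacbaac => abbcbaac => acbaac
  | bacb

bb->; ca->b; cab->b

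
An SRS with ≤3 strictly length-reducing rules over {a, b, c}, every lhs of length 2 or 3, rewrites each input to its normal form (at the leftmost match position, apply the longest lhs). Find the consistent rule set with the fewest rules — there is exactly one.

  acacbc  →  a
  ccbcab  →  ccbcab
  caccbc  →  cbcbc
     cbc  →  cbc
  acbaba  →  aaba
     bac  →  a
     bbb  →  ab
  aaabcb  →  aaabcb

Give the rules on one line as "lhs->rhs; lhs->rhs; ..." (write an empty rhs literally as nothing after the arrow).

ac->b; acb->a; bb->a

  | acacbc => bacbc => bac => bb => a
  | ccbcab
  | caccbc => cbcbc
  | cbc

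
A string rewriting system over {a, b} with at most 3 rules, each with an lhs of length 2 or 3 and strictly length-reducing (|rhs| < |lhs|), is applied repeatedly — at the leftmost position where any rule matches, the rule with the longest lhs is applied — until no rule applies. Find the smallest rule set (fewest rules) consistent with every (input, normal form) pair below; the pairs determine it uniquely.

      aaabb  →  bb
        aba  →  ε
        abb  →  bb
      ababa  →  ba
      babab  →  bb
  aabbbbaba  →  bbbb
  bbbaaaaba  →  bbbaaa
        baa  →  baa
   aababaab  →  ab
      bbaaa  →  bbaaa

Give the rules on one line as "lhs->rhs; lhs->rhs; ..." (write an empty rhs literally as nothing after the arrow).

aba->; abb->bb

  | aaabb => aabb => abb => bb
  | aba => ε
  | abb => bb
  | ababa => ba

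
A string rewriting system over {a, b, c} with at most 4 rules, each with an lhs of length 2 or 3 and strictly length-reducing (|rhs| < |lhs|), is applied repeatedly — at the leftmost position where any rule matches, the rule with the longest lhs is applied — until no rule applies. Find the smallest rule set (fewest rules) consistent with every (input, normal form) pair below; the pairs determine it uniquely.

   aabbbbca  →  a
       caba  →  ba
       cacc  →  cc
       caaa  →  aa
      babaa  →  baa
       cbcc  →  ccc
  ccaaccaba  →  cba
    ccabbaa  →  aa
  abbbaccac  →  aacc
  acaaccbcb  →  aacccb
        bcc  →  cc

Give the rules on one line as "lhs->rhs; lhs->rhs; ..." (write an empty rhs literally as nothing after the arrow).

ab->; bb->a; bc->c; ca->

  | aabbbbca => abbbca => bbca => aca => a
  | caba => ba
  | cacc => cc
  | caaa => aa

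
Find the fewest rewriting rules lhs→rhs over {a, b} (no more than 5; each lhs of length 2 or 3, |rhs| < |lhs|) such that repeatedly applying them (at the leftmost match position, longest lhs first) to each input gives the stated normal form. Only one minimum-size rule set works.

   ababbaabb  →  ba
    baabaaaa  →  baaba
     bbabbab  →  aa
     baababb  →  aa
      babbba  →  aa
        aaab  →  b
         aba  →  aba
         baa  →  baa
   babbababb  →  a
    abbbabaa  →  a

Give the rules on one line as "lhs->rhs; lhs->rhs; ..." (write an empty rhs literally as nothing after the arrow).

  | ababbaabb => aaabaabb => baabb => ba
  | baabaaaa => baaba
  | bbabbab => abbbab => bab => aa
  | baababb => baaaab => bab => aa

aaa->; abb->; bab->aa; bba->ab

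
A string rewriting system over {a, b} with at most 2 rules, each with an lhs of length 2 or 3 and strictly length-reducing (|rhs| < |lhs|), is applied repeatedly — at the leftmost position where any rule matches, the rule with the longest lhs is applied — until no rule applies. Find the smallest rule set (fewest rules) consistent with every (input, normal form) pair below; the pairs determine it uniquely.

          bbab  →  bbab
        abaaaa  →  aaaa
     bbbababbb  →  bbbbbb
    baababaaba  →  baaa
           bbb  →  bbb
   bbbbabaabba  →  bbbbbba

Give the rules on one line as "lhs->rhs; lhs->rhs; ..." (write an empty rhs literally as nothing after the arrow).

aba->a; abb->bb

  | bbab
  | abaaaa => aaaa
  | bbbababbb => bbbabbb => bbbbbb
  | baababaaba => baabaaba => baaaba => baaa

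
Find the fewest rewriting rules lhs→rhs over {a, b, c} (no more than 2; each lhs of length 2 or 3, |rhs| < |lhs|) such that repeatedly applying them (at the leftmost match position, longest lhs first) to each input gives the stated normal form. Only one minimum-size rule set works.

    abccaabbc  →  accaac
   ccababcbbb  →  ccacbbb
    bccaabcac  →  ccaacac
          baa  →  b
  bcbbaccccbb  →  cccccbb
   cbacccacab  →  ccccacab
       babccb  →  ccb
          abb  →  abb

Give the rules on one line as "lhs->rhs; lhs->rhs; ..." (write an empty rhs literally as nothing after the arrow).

  | abccaabbc => accaabbc => accaabc => accaac
  | ccababcbbb => ccabbcbbb => ccabcbbb => ccacbbb
  | bccaabcac => ccaabcac => ccaacac
  | baa => ba => b

ba->b; bc->c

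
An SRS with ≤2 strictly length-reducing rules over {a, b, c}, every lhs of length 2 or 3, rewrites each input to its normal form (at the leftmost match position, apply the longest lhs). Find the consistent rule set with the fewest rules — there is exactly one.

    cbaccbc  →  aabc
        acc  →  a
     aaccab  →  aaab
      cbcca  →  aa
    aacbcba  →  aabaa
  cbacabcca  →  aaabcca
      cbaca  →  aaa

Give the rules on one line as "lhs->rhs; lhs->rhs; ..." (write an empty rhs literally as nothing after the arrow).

ac->a; cb->a

  | cbaccbc => aaccbc => aacbc => aabc
  | acc => ac => a
  | aaccab => aacab => aaab
  | cbcca => acca => aca => aa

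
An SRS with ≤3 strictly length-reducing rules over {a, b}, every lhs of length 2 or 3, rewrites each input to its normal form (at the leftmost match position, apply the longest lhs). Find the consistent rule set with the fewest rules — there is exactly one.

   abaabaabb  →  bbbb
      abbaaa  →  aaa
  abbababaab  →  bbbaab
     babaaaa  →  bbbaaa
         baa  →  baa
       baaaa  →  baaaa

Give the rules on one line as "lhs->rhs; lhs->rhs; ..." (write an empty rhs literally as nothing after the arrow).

aba->bb; abb->

  | abaabaabb => bbabaabb => bbbbabb => bbbb
  | abbaaa => aaa
  | abbababaab => ababaab => bbbaab
  | babaaaa => bbbaaa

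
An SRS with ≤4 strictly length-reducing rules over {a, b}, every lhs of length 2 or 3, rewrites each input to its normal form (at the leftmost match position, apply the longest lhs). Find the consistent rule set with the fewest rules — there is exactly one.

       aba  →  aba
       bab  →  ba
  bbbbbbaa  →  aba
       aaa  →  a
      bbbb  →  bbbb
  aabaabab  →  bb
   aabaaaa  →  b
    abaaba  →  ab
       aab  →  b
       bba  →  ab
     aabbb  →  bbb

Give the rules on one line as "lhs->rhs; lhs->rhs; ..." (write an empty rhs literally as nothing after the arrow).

  | aba
  | bab => ba
  | bbbbbbaa => bbbbaba => bbabba => abbba => abab => aba
  | aaa => a

aa->; baa->ab; bab->ba; bba->ab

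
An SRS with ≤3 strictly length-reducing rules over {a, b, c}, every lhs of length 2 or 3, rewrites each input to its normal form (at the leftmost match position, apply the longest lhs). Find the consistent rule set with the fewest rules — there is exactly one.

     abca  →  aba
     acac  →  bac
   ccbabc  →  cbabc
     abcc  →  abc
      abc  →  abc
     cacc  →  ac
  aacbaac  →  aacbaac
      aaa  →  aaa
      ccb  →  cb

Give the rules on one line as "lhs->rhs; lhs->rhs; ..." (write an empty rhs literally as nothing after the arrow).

aca->ba; ca->a; cc->c

  | abca => aba
  | acac => bac
  | ccbabc => cbabc
  | abcc => abc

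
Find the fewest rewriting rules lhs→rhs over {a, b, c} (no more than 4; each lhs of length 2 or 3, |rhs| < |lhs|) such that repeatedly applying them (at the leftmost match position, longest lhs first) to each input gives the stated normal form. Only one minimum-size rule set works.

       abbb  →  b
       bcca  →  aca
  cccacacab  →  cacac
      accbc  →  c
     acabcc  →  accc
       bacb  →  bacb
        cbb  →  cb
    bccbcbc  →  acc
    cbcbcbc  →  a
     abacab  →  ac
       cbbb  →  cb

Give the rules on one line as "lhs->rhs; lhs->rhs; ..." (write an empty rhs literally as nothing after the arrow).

ab->; bb->b; bc->a; cca->bc

  | abbb => bb => b
  | bcca => aca
  | cccacacab => cbccacab => cacacab => cacac
  | accbc => acca => abc => c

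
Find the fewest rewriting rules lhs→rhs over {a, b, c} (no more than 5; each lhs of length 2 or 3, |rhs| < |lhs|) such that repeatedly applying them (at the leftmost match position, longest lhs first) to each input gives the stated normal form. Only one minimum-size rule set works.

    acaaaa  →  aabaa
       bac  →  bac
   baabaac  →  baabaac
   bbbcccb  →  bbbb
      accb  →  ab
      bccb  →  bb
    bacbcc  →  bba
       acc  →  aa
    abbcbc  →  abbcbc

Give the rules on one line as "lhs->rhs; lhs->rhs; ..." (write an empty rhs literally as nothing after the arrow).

  | acaaaa => aabaa
  | bac
  | baabaac
  | bbbcccb => bbbacb => bbbb

acb->b; caa->ab; cc->a; ccb->b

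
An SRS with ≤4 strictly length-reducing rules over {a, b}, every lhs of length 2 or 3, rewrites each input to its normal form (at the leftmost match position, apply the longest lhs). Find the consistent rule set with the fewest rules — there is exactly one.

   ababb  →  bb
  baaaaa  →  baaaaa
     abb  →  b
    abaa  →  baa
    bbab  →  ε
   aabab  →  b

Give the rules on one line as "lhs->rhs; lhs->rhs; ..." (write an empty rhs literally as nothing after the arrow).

ab->; aba->ba; bba->a

  | ababb => babb => bb
  | baaaaa
  | abb => b
  | abaa => baa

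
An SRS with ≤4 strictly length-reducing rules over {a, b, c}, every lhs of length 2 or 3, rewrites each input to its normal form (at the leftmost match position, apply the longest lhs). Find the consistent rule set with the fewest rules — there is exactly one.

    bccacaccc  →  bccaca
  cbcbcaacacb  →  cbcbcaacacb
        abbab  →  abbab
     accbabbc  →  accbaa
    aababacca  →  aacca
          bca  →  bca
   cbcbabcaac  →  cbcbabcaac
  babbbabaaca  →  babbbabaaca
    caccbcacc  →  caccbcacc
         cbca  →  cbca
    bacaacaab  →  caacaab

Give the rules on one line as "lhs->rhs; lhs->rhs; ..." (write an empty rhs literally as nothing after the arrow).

  | bccacaccc => bccaca
  | cbcbcaacacb
  | abbab
  | accbabbc => accbaa

bac->c; bbc->a; ccc->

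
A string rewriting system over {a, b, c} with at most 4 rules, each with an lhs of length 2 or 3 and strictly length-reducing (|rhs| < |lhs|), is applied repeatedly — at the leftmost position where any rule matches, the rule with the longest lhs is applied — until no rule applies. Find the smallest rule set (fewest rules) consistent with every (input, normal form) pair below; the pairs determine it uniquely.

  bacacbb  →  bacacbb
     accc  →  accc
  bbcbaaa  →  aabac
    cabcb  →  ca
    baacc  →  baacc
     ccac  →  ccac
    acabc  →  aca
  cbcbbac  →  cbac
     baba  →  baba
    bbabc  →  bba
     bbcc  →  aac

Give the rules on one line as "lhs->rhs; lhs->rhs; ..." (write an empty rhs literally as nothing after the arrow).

aaa->ac; bbc->aa; bc->; bcb->

  | bacacbb
  | accc
  | bbcbaaa => aabaaa => aabac
  | cabcb => ca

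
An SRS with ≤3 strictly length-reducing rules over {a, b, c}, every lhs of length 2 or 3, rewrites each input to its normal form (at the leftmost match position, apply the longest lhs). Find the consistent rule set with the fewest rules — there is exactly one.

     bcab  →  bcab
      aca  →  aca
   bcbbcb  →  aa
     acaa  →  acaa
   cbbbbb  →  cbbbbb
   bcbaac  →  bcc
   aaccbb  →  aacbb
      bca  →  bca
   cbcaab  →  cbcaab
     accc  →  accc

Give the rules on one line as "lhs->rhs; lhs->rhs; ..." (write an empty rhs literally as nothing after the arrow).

  | bcab
  | aca
  | bcbbcb => abcb => aa
  | acaa

aaa->bc; bcb->a; ccb->cb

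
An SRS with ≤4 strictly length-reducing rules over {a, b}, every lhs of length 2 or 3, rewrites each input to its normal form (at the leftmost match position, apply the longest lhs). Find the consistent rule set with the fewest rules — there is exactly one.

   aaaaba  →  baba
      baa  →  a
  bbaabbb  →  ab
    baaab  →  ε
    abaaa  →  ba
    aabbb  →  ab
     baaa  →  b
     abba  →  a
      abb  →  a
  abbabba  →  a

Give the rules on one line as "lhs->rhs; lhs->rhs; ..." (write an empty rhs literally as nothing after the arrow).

aa->a; aaa->b; baa->aa; bb->

  | aaaaba => baba
  | baa => aa => a
  | bbaabbb => aabbb => abbb => ab
  | baaab => aaab => bb => ε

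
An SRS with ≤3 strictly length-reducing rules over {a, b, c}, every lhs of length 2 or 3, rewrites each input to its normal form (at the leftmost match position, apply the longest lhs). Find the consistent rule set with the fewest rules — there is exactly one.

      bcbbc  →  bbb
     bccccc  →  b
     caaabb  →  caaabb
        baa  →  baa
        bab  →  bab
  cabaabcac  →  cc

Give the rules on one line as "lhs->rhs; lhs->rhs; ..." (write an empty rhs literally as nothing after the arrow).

aba->; bc->b

  | bcbbc => bbbc => bbb
  | bccccc => bcccc => bccc => bcc => bc => b
  | caaabb
  | baa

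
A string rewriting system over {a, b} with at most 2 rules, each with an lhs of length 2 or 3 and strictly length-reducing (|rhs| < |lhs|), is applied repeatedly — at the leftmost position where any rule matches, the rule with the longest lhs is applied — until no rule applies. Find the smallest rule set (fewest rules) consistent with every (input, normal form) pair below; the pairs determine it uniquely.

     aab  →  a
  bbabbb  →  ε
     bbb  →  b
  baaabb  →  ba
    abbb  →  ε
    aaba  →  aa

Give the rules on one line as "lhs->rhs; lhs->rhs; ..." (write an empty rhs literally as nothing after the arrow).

ab->; bb->

  | aab => a
  | bbabbb => abbb => bb => ε
  | bbb => b
  | baaabb => baab => ba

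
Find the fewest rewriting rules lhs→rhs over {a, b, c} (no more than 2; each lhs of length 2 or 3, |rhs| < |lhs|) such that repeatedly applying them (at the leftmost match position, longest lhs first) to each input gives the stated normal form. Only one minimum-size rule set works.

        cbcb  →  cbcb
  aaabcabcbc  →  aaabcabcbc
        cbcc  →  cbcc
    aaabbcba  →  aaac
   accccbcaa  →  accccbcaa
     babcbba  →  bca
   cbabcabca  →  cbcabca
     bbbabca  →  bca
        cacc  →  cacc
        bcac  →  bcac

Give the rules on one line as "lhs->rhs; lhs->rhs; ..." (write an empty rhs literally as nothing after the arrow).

ba->; bb->

  | cbcb
  | aaabcabcbc
  | cbcc
  | aaabbcba => aaacba => aaac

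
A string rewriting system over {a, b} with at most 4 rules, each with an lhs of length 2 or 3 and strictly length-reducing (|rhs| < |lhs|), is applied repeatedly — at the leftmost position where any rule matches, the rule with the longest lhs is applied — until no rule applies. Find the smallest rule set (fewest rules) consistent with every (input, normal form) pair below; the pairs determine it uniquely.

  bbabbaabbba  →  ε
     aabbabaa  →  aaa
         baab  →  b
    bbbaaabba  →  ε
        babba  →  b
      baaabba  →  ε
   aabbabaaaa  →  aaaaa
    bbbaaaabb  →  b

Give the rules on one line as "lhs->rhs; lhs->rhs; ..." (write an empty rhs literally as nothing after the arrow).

abb->a; ba->; baa->bb; bbb->b

  | bbabbaabbba => bbbaabbba => baabbba => bbbbba => bbba => ba => ε
  | aabbabaa => aaabaa => aaabb => aaa
  | baab => bbb => b
  | bbbaaabba => baaabba => bbabba => bbba => ba => ε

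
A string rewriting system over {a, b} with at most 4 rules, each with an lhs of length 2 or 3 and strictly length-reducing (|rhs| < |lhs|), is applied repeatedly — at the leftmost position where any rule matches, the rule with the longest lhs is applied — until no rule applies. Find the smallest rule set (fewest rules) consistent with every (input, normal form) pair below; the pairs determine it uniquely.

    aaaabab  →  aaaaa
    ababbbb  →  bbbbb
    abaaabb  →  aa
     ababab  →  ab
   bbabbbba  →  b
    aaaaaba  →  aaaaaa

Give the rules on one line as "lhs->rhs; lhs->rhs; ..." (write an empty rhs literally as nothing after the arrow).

aab->aa; aba->b; ba->a

  | aaaabab => aaaaab => aaaaa
  | ababbbb => bbbbb
  | abaaabb => baabb => aabb => aab => aa
  | ababab => bbab => bab => ab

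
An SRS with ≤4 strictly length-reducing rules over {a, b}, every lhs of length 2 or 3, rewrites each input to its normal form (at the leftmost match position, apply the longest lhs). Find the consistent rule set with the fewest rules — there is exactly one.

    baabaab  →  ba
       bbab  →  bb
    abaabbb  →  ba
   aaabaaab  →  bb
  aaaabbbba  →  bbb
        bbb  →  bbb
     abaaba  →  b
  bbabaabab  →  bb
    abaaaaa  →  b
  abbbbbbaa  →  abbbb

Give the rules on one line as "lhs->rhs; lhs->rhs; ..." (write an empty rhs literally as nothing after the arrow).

aa->; aba->b; bab->ba; bba->b

  | baabaab => bbaab => bab => ba
  | bbab => bb
  | abaabbb => babbb => babb => bab => ba
  | aaabaaab => abaaab => baab => bb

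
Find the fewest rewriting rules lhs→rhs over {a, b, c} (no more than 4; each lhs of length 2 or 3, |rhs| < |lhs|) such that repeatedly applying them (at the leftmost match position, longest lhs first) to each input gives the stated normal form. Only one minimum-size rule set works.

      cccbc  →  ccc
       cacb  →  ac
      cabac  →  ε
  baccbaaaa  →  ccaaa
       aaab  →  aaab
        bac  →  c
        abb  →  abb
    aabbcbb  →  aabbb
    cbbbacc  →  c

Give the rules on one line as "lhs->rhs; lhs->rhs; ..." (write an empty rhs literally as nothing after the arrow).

ba->; bab->ac; bc->; cac->ba

  | cccbc => ccc
  | cacb => bab => ac
  | cabac => cac => ba => ε
  | baccbaaaa => ccbaaaa => ccaaa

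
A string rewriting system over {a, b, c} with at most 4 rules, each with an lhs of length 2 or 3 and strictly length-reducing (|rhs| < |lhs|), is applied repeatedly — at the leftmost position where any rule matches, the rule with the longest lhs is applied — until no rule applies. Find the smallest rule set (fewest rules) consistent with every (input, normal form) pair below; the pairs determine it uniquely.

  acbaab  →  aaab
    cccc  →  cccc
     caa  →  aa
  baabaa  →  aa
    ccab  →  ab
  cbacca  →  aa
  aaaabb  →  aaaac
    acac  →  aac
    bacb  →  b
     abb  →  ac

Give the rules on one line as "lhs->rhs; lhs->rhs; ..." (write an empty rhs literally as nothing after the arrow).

  | acbaab => aaab
  | cccc
  | caa => aa
  | baabaa => babaa => bbaa => caa => aa

ba->b; bb->c; ca->a; cb->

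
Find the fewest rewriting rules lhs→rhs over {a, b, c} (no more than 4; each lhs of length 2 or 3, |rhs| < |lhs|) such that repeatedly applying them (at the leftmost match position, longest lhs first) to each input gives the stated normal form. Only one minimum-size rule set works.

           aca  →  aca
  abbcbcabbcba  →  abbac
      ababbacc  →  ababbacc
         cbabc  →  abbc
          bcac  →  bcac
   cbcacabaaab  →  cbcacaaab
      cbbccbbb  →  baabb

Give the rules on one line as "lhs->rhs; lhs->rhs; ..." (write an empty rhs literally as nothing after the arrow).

bbb->c; cab->c; cba->ab; cbb->ba

  | aca
  | abbcbcabbcba => abbcbcbcba => abbcbcbab => abbcbabb => abbabbb => abbac
  | ababbacc
  | cbabc => abbc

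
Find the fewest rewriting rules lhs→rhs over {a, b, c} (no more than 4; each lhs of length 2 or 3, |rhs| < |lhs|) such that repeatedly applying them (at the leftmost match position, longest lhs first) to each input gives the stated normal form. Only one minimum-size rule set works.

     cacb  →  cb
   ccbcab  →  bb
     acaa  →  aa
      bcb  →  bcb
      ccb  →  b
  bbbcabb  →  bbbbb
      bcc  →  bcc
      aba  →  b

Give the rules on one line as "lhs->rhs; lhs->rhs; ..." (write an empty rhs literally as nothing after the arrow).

aba->b; ca->; ccb->b

  | cacb => cb
  | ccbcab => bcab => bb
  | acaa => aa
  | bcb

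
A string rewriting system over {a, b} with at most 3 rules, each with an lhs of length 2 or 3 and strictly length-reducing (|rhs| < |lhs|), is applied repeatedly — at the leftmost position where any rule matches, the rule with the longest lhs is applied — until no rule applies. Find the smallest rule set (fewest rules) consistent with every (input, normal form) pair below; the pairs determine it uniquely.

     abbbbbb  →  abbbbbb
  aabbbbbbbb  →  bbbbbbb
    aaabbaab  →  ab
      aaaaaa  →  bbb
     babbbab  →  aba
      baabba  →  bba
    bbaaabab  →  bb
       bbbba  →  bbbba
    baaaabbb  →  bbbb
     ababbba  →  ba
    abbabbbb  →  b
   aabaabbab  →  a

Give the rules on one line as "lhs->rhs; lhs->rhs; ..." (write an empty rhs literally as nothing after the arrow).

  | abbbbbb
  | aabbbbbbbb => bbbbbbb
  | aaabbaab => babbaab => abaab => ab
  | aaaaaa => baaaa => bbaa => bbb

aa->b; aab->; bab->a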